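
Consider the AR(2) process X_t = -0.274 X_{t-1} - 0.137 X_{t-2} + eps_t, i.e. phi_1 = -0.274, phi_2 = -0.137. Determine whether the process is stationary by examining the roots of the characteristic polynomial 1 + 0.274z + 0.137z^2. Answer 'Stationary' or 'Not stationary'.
\text{Stationary}

The AR(p) characteristic polynomial is P(z) = 1 + 0.274z + 0.137z^2.
Stationarity requires all roots to lie outside the unit circle, i.e. |z| > 1 for every root.
Set 1 + (0.274) z + (0.137) z^2 = 0, i.e. a z^2 + b z + c = 0 with a = 0.137, b = 0.274, c = 1.
Discriminant D = b^2 - 4ac = (0.274)^2 - 4*(0.137)*1 = 0.075076 - (0.548) = -0.472924.
D < 0, so the roots are the complex-conjugate pair z = (-b +/- i sqrt(-D)) / (2a) = -1 +/- 2.5098i.
For a conjugate pair |z|^2 = z * conj(z) = (product of roots) = c/a = 1/(0.137) = 7.29927, so |z| = sqrt(7.29927) = 2.7017 for both roots.
Moduli of all roots: 2.7017, 2.7017.
All moduli strictly greater than 1? Yes.
Verdict: Stationary.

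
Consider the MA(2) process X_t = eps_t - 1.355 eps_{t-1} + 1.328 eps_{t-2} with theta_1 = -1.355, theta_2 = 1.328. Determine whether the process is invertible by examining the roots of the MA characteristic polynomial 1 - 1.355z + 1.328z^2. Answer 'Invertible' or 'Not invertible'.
\text{Not invertible}

The MA(q) characteristic polynomial is P(z) = 1 - 1.355z + 1.328z^2.
Invertibility requires all roots to lie outside the unit circle, i.e. |z| > 1 for every root.
Set 1 + (-1.355) z + (1.328) z^2 = 0, i.e. a z^2 + b z + c = 0 with a = 1.328, b = -1.355, c = 1.
Discriminant D = b^2 - 4ac = (-1.355)^2 - 4*(1.328)*1 = 1.836025 - (5.312) = -3.475975.
D < 0, so the roots are the complex-conjugate pair z = (-b +/- i sqrt(-D)) / (2a) = 0.5102 +/- 0.702i.
For a conjugate pair |z|^2 = z * conj(z) = (product of roots) = c/a = 1/(1.328) = 0.753012, so |z| = sqrt(0.753012) = 0.8678 for both roots.
Moduli of all roots: 0.8678, 0.8678.
All moduli strictly greater than 1? No.
Verdict: Not invertible.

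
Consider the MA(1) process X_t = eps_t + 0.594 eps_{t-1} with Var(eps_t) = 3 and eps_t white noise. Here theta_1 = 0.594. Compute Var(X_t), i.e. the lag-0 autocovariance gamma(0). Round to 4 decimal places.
\gamma(0) = 4.0585

For an MA(q) process X_t = eps_t + sum_i theta_i eps_{t-i} with
Var(eps_t) = sigma^2, the variance is
  gamma(0) = sigma^2 * (1 + sum_i theta_i^2).
  sum_i theta_i^2 = (0.594)^2 = 0.352836.
  gamma(0) = 3 * (1 + 0.352836) = 3 * 1.352836 = 4.058508, which rounds to 4.0585.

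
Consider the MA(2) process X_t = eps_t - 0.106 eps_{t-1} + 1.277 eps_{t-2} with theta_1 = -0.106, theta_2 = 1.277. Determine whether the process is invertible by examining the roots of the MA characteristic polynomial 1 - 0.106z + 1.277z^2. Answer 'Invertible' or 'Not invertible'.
\text{Not invertible}

The MA(q) characteristic polynomial is P(z) = 1 - 0.106z + 1.277z^2.
Invertibility requires all roots to lie outside the unit circle, i.e. |z| > 1 for every root.
Set 1 + (-0.106) z + (1.277) z^2 = 0, i.e. a z^2 + b z + c = 0 with a = 1.277, b = -0.106, c = 1.
Discriminant D = b^2 - 4ac = (-0.106)^2 - 4*(1.277)*1 = 0.011236 - (5.108) = -5.096764.
D < 0, so the roots are the complex-conjugate pair z = (-b +/- i sqrt(-D)) / (2a) = 0.0415 +/- 0.8839i.
For a conjugate pair |z|^2 = z * conj(z) = (product of roots) = c/a = 1/(1.277) = 0.783085, so |z| = sqrt(0.783085) = 0.8849 for both roots.
Moduli of all roots: 0.8849, 0.8849.
All moduli strictly greater than 1? No.
Verdict: Not invertible.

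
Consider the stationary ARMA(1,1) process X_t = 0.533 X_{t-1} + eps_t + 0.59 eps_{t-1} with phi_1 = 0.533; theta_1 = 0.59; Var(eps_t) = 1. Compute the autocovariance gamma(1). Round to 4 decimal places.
\gamma(1) = 2.0619

Multiply the model equation by X_{t-k} and take expectations. With theta_0 = psi_0 = 1 and psi_j the MA(infinity) weights, this gives
  gamma(k) - sum_i phi_i gamma(k-i) = c_k,
  c_k = sigma^2 * sum_{j=k..q} theta_j psi_{j-k}   (c_k = 0 for k > q),
using gamma(-m) = gamma(m).
psi-weights needed (psi_j = theta_j + sum_i phi_i psi_{j-i}):
  psi_1 = theta_1 + phi_1 = 0.59 + (0.533) = 1.123
Right-hand sides:
  c_0 = sigma^2 (1 + theta_1 psi_1) = 1 * (1 + (0.59)(1.123)) = 1 * 1.66257 = 1.66257
  c_1 = sigma^2 theta_1 = 1 * (0.59) = 0.59
  c_2 = 0
Equations for k = 0 and k = 1 (AR order 1):
  gamma(0) = phi_1 gamma(1) + c_0
  gamma(1) = phi_1 gamma(0) + c_1
Substituting the second into the first: gamma(0) (1 - phi_1^2) = c_0 + phi_1 c_1, so
  gamma(0) = (c_0 + phi_1 c_1) / (1 - phi_1^2) = (1.66257 + (0.533)(0.59)) / (1 - (0.533)^2) = 1.97704 / 0.715911 = 2.761572.
  gamma(1) = phi_1 gamma(0) + c_1 = (0.533)(2.761572) + (0.59) = 2.061918.
Therefore gamma(1) = 2.0619 (to 4 decimal places).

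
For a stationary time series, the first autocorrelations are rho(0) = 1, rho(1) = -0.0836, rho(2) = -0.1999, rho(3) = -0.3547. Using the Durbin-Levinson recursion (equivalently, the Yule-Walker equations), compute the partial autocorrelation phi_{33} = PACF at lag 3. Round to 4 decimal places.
\phi_{33} = -0.4130

The PACF at lag k is phi_{kk}, the last component of the solution
to the Yule-Walker system G_k phi = r_k where
  (G_k)_{ij} = rho(|i - j|), (r_k)_i = rho(i), i,j = 1..k.
Equivalently, Durbin-Levinson gives phi_{kk} iteratively:
  phi_{11} = rho(1)
  phi_{kk} = [rho(k) - sum_{j=1..k-1} phi_{k-1,j} rho(k-j)]
            / [1 - sum_{j=1..k-1} phi_{k-1,j} rho(j)],
  phi_{k,j} = phi_{k-1,j} - phi_{kk} phi_{k-1,k-j},  j = 1..k-1.
Step k = 1:
  phi_11 = rho(1) = -0.0836.
Step k = 2:
  phi_22 = [rho(2) - phi_11 rho(1)] / [1 - phi_11 rho(1)] = [-0.1999 - (-0.0836)(-0.0836)] / [1 - (-0.0836)(-0.0836)]
         = -0.20688896 / 0.99301104 = -0.208345.
  Update: phi_21 = phi_11 - phi_22 phi_11 = -0.0836 - (-0.208345)(-0.0836) = -0.101018.
Step k = 3:
  phi_33 = [rho(3) - phi_21 rho(2) - phi_22 rho(1)] / [1 - phi_21 rho(1) - phi_22 rho(2)]
    numerator   = -0.3547 - (-0.101018)(-0.1999) - (-0.208345)(-0.0836) = -0.39231108
    denominator = 1 - (-0.101018)(-0.0836) - (-0.208345)(-0.1999) = 0.94990674
  phi_33 = -0.39231108 / 0.94990674 = -0.413.
Therefore phi_{33} = -0.4130.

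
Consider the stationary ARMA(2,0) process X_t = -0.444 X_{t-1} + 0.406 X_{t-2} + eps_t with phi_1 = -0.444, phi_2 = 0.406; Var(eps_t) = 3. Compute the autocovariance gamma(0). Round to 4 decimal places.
\gamma(0) = 8.1402

Multiply the model equation by X_{t-k} and take expectations. With theta_0 = psi_0 = 1 and psi_j the MA(infinity) weights, this gives
  gamma(k) - sum_i phi_i gamma(k-i) = c_k,
  c_k = sigma^2 * sum_{j=k..q} theta_j psi_{j-k}   (c_k = 0 for k > q),
using gamma(-m) = gamma(m).
Pure AR (q = 0): c_0 = sigma^2 = 3, c_k = 0 for k >= 1.
Equations for k = 0, 1, 2 (AR order 2, c_2 = 0):
  (E0) gamma(0) = phi_1 gamma(1) + phi_2 gamma(2) + c_0
  (E1) gamma(1) = phi_1 gamma(0) + phi_2 gamma(1) + c_1
  (E2) gamma(2) = phi_1 gamma(1) + phi_2 gamma(0)
From (E1): gamma(1) = A gamma(0) + B with
  A = phi_1 / (1 - phi_2) = -0.444 / 0.594 = -0.747475,   B = c_1 / (1 - phi_2) = 0 / 0.594 = 0.
Insert (E2) into (E0): gamma(0) (1 - phi_2^2) = phi_1 (1 + phi_2) gamma(1) + c_0.
  phi_1 (1 + phi_2) = (-0.444)(1.406) = -0.624264,   1 - phi_2^2 = 0.835164.
Replace gamma(1) by A gamma(0) + B and collect gamma(0):
  gamma(0) [0.835164 - (-0.624264)(-0.747475)] = c_0 = 3
  gamma(0) * 0.368542 = 3
  gamma(0) = 3 / 0.368542 = 8.140175.
Therefore gamma(0) = 8.1402 (to 4 decimal places).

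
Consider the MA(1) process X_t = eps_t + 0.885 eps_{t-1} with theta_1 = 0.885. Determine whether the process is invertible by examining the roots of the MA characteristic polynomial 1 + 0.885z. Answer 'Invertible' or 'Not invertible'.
\text{Invertible}

The MA(q) characteristic polynomial is P(z) = 1 + 0.885z.
Invertibility requires all roots to lie outside the unit circle, i.e. |z| > 1 for every root.
This is linear in z: 1 + (0.885) z = 0  =>  z = -1/(0.885) = -1.129944,  |z| = 1.129944.
Moduli of all roots: 1.1299.
All moduli strictly greater than 1? Yes.
Verdict: Invertible.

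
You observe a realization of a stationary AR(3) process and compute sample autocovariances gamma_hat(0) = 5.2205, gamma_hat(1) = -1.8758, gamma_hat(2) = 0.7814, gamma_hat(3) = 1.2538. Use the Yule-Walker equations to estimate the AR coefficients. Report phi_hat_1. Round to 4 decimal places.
\hat\phi_{1} = -0.3590

The Yule-Walker equations for an AR(p) process read, in matrix form,
  Gamma_p phi = r_p,   with   (Gamma_p)_{ij} = gamma(|i - j|),
                       (r_p)_i = gamma(i),   i,j = 1..p.
Substitute the sample gammas (Toeplitz matrix and right-hand side of size 3):
  Gamma_p = [[5.2205, -1.8758, 0.7814], [-1.8758, 5.2205, -1.8758], [0.7814, -1.8758, 5.2205]]
  r_p     = [-1.8758, 0.7814, 1.2538]
Written out (R1..R3):
  (R1) 5.2205 phi_1 - 1.8758 phi_2 + 0.7814 phi_3 = -1.8758
  (R2) -1.8758 phi_1 + 5.2205 phi_2 - 1.8758 phi_3 = 0.7814
  (R3) 0.7814 phi_1 - 1.8758 phi_2 + 5.2205 phi_3 = 1.2538
Gaussian elimination:
  R2 <- R2 - (-1.8758/5.2205) R1 = R2 - (-0.359314) R1:  4.546498 phi_2 - 1.595032 phi_3 = 0.107398
  R3 <- R3 - (0.7814/5.2205) R1 = R3 - (0.149679) R1:  -1.595032 phi_2 + 5.103541 phi_3 = 1.534568
  R3 <- R3 - (-1.595032/4.546498) R2 = R3 - (-0.350826) R2:  4.543961 phi_3 = 1.572246
Back-substitution:
  phi_hat_3 = 1.572246 / 4.543961 = 0.346008
  phi_hat_2 = (0.107398 - (-1.595032)(0.346008)) / 4.546498 = 0.145011
  phi_hat_1 = (-1.8758 - (-1.8758)(0.145011) - (0.7814)(0.346008)) / 5.2205 = -0.359
So phi_hat = [-0.3590, 0.1450, 0.3460].
Therefore phi_hat_1 = -0.3590.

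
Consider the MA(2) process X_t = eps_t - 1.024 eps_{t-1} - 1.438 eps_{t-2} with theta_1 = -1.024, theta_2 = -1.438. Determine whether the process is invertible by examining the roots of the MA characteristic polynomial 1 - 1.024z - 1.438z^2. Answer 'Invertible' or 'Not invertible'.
\text{Not invertible}

The MA(q) characteristic polynomial is P(z) = 1 - 1.024z - 1.438z^2.
Invertibility requires all roots to lie outside the unit circle, i.e. |z| > 1 for every root.
Set 1 + (-1.024) z + (-1.438) z^2 = 0, i.e. a z^2 + b z + c = 0 with a = -1.438, b = -1.024, c = 1.
Discriminant D = b^2 - 4ac = (-1.024)^2 - 4*(-1.438)*1 = 1.048576 - (-5.752) = 6.800576.
D >= 0, so the roots are real: z = (-b +/- sqrt(D)) / (2a) = (1.024 +/- 2.607791) / (-2.876).
  z_1 = (1.024 + 2.607791) / (-2.876) = -1.2628,   |z_1| = 1.2628.
  z_2 = (1.024 - 2.607791) / (-2.876) = 0.5507,   |z_2| = 0.5507.
Moduli of all roots: 1.2628, 0.5507.
All moduli strictly greater than 1? No.
Verdict: Not invertible.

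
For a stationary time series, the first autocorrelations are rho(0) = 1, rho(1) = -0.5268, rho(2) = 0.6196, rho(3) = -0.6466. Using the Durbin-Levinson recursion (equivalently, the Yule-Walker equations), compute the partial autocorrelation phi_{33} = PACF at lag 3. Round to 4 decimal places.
\phi_{33} = -0.4020

The PACF at lag k is phi_{kk}, the last component of the solution
to the Yule-Walker system G_k phi = r_k where
  (G_k)_{ij} = rho(|i - j|), (r_k)_i = rho(i), i,j = 1..k.
Equivalently, Durbin-Levinson gives phi_{kk} iteratively:
  phi_{11} = rho(1)
  phi_{kk} = [rho(k) - sum_{j=1..k-1} phi_{k-1,j} rho(k-j)]
            / [1 - sum_{j=1..k-1} phi_{k-1,j} rho(j)],
  phi_{k,j} = phi_{k-1,j} - phi_{kk} phi_{k-1,k-j},  j = 1..k-1.
Step k = 1:
  phi_11 = rho(1) = -0.5268.
Step k = 2:
  phi_22 = [rho(2) - phi_11 rho(1)] / [1 - phi_11 rho(1)] = [0.6196 - (-0.5268)(-0.5268)] / [1 - (-0.5268)(-0.5268)]
         = 0.34208176 / 0.72248176 = 0.473482.
  Update: phi_21 = phi_11 - phi_22 phi_11 = -0.5268 - (0.473482)(-0.5268) = -0.27737.
Step k = 3:
  phi_33 = [rho(3) - phi_21 rho(2) - phi_22 rho(1)] / [1 - phi_21 rho(1) - phi_22 rho(2)]
    numerator   = -0.6466 - (-0.27737)(0.6196) - (0.473482)(-0.5268) = -0.22531152
    denominator = 1 - (-0.27737)(-0.5268) - (0.473482)(0.6196) = 0.56051237
  phi_33 = -0.22531152 / 0.56051237 = -0.402.
Therefore phi_{33} = -0.4020.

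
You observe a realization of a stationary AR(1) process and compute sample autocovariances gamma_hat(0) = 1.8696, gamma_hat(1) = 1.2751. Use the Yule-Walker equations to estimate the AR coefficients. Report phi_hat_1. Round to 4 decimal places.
\hat\phi_{1} = 0.6820

The Yule-Walker equations for an AR(p) process read, in matrix form,
  Gamma_p phi = r_p,   with   (Gamma_p)_{ij} = gamma(|i - j|),
                       (r_p)_i = gamma(i),   i,j = 1..p.
Substitute the sample gammas (Toeplitz matrix and right-hand side of size 1):
  Gamma_p = [[1.8696]]
  r_p     = [1.2751]
With p = 1 this is the single equation gamma(0) phi_1 = gamma(1):
  phi_hat_1 = gamma(1) / gamma(0) = 1.2751 / 1.8696 = 0.6820.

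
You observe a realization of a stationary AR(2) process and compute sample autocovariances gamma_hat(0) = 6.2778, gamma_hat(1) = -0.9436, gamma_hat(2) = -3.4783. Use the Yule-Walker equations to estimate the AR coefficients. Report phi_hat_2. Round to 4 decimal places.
\hat\phi_{2} = -0.5900

The Yule-Walker equations for an AR(p) process read, in matrix form,
  Gamma_p phi = r_p,   with   (Gamma_p)_{ij} = gamma(|i - j|),
                       (r_p)_i = gamma(i),   i,j = 1..p.
Substitute the sample gammas (Toeplitz matrix and right-hand side of size 2):
  Gamma_p = [[6.2778, -0.9436], [-0.9436, 6.2778]]
  r_p     = [-0.9436, -3.4783]
Written out:
  6.2778 phi_1 - 0.9436 phi_2 = -0.9436
  -0.9436 phi_1 + 6.2778 phi_2 = -3.4783
Solve by Cramer's rule:
  det = gamma(0)^2 - gamma(1)^2 = (6.2778)^2 - (-0.9436)^2 = 39.41077284 - 0.89038096 = 38.52039188
  phi_hat_1 = [gamma(1) gamma(0) - gamma(1) gamma(2)] / det = [(-0.9436)(6.2778) - (-0.9436)(-3.4783)] / 38.52039188 = -9.20585596 / 38.52039188 = -0.239
  phi_hat_2 = [gamma(0) gamma(2) - gamma(1)^2] / det = [(6.2778)(-3.4783) - (-0.9436)^2] / 38.52039188 = -22.7264527 / 38.52039188 = -0.59
So phi_hat = [-0.2390, -0.5900].
Therefore phi_hat_2 = -0.5900.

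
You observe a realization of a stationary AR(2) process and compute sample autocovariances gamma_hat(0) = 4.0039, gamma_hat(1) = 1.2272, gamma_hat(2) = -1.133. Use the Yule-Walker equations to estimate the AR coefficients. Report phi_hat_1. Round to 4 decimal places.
\hat\phi_{1} = 0.4340

The Yule-Walker equations for an AR(p) process read, in matrix form,
  Gamma_p phi = r_p,   with   (Gamma_p)_{ij} = gamma(|i - j|),
                       (r_p)_i = gamma(i),   i,j = 1..p.
Substitute the sample gammas (Toeplitz matrix and right-hand side of size 2):
  Gamma_p = [[4.0039, 1.2272], [1.2272, 4.0039]]
  r_p     = [1.2272, -1.133]
Written out:
  4.0039 phi_1 + 1.2272 phi_2 = 1.2272
  1.2272 phi_1 + 4.0039 phi_2 = -1.133
Solve by Cramer's rule:
  det = gamma(0)^2 - gamma(1)^2 = (4.0039)^2 - (1.2272)^2 = 16.03121521 - 1.50601984 = 14.52519537
  phi_hat_1 = [gamma(1) gamma(0) - gamma(1) gamma(2)] / det = [(1.2272)(4.0039) - (1.2272)(-1.133)] / 14.52519537 = 6.30400368 / 14.52519537 = 0.434
  phi_hat_2 = [gamma(0) gamma(2) - gamma(1)^2] / det = [(4.0039)(-1.133) - (1.2272)^2] / 14.52519537 = -6.04243854 / 14.52519537 = -0.416
So phi_hat = [0.4340, -0.4160].
Therefore phi_hat_1 = 0.4340.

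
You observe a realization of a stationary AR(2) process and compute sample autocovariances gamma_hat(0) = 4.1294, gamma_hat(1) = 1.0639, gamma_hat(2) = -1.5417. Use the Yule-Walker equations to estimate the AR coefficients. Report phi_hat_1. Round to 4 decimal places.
\hat\phi_{1} = 0.3790

The Yule-Walker equations for an AR(p) process read, in matrix form,
  Gamma_p phi = r_p,   with   (Gamma_p)_{ij} = gamma(|i - j|),
                       (r_p)_i = gamma(i),   i,j = 1..p.
Substitute the sample gammas (Toeplitz matrix and right-hand side of size 2):
  Gamma_p = [[4.1294, 1.0639], [1.0639, 4.1294]]
  r_p     = [1.0639, -1.5417]
Written out:
  4.1294 phi_1 + 1.0639 phi_2 = 1.0639
  1.0639 phi_1 + 4.1294 phi_2 = -1.5417
Solve by Cramer's rule:
  det = gamma(0)^2 - gamma(1)^2 = (4.1294)^2 - (1.0639)^2 = 17.05194436 - 1.13188321 = 15.92006115
  phi_hat_1 = [gamma(1) gamma(0) - gamma(1) gamma(2)] / det = [(1.0639)(4.1294) - (1.0639)(-1.5417)] / 15.92006115 = 6.03348329 / 15.92006115 = 0.379
  phi_hat_2 = [gamma(0) gamma(2) - gamma(1)^2] / det = [(4.1294)(-1.5417) - (1.0639)^2] / 15.92006115 = -7.49817919 / 15.92006115 = -0.471
So phi_hat = [0.3790, -0.4710].
Therefore phi_hat_1 = 0.3790.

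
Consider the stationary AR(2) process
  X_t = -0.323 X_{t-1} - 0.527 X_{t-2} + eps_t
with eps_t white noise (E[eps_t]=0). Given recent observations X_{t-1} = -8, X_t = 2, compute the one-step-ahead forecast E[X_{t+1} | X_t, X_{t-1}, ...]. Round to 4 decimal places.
E[X_{t+1} \mid \mathcal F_t] = 3.5700

For an AR(p) model X_t = c + sum_i phi_i X_{t-i} + eps_t, the
one-step-ahead conditional mean is
  E[X_{t+1} | X_t, ...] = c + sum_i phi_i X_{t+1-i}.
Substitute known values:
  E[X_{t+1} | ...] = (-0.323) * (2) + (-0.527) * (-8)
                   = 3.5700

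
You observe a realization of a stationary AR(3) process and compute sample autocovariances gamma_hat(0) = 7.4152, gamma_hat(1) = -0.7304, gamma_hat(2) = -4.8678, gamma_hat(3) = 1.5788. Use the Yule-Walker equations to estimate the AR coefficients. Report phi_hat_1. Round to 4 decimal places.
\hat\phi_{1} = -0.1170

The Yule-Walker equations for an AR(p) process read, in matrix form,
  Gamma_p phi = r_p,   with   (Gamma_p)_{ij} = gamma(|i - j|),
                       (r_p)_i = gamma(i),   i,j = 1..p.
Substitute the sample gammas (Toeplitz matrix and right-hand side of size 3):
  Gamma_p = [[7.4152, -0.7304, -4.8678], [-0.7304, 7.4152, -0.7304], [-4.8678, -0.7304, 7.4152]]
  r_p     = [-0.7304, -4.8678, 1.5788]
Written out (R1..R3):
  (R1) 7.4152 phi_1 - 0.7304 phi_2 - 4.8678 phi_3 = -0.7304
  (R2) -0.7304 phi_1 + 7.4152 phi_2 - 0.7304 phi_3 = -4.8678
  (R3) -4.8678 phi_1 - 0.7304 phi_2 + 7.4152 phi_3 = 1.5788
Gaussian elimination:
  R2 <- R2 - (-0.7304/7.4152) R1 = R2 - (-0.0985) R1:  7.343255 phi_2 - 1.20988 phi_3 = -4.939745
  R3 <- R3 - (-4.8678/7.4152) R1 = R3 - (-0.656462) R1:  -1.20988 phi_2 + 4.219672 phi_3 = 1.09932
  R3 <- R3 - (-1.20988/7.343255) R2 = R3 - (-0.164761) R2:  4.020332 phi_3 = 0.285444
Back-substitution:
  phi_hat_3 = 0.285444 / 4.020332 = 0.071
  phi_hat_2 = (-4.939745 - (-1.20988)(0.071)) / 7.343255 = -0.660993
  phi_hat_1 = (-0.7304 - (-0.7304)(-0.660993) - (-4.8678)(0.071)) / 7.4152 = -0.117
So phi_hat = [-0.1170, -0.6610, 0.0710].
Therefore phi_hat_1 = -0.1170.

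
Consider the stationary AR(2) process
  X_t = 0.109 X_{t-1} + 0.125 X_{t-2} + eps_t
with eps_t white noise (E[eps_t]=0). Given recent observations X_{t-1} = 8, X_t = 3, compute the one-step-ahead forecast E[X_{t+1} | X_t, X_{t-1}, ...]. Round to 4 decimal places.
E[X_{t+1} \mid \mathcal F_t] = 1.3270

For an AR(p) model X_t = c + sum_i phi_i X_{t-i} + eps_t, the
one-step-ahead conditional mean is
  E[X_{t+1} | X_t, ...] = c + sum_i phi_i X_{t+1-i}.
Substitute known values:
  E[X_{t+1} | ...] = (0.109) * (3) + (0.125) * (8)
                   = 1.3270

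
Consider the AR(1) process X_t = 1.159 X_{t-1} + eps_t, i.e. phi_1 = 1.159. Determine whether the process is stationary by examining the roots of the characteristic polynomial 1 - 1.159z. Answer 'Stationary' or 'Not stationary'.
\text{Not stationary}

The AR(p) characteristic polynomial is P(z) = 1 - 1.159z.
Stationarity requires all roots to lie outside the unit circle, i.e. |z| > 1 for every root.
This is linear in z: 1 + (-1.159) z = 0  =>  z = -1/(-1.159) = 0.862813,  |z| = 0.862813.
Moduli of all roots: 0.8628.
All moduli strictly greater than 1? No.
Verdict: Not stationary.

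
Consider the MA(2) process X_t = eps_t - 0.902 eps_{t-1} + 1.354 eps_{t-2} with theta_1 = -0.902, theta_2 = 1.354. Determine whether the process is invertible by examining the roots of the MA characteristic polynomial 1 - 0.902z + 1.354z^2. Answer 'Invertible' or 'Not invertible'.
\text{Not invertible}

The MA(q) characteristic polynomial is P(z) = 1 - 0.902z + 1.354z^2.
Invertibility requires all roots to lie outside the unit circle, i.e. |z| > 1 for every root.
Set 1 + (-0.902) z + (1.354) z^2 = 0, i.e. a z^2 + b z + c = 0 with a = 1.354, b = -0.902, c = 1.
Discriminant D = b^2 - 4ac = (-0.902)^2 - 4*(1.354)*1 = 0.813604 - (5.416) = -4.602396.
D < 0, so the roots are the complex-conjugate pair z = (-b +/- i sqrt(-D)) / (2a) = 0.3331 +/- 0.7922i.
For a conjugate pair |z|^2 = z * conj(z) = (product of roots) = c/a = 1/(1.354) = 0.738552, so |z| = sqrt(0.738552) = 0.8594 for both roots.
Moduli of all roots: 0.8594, 0.8594.
All moduli strictly greater than 1? No.
Verdict: Not invertible.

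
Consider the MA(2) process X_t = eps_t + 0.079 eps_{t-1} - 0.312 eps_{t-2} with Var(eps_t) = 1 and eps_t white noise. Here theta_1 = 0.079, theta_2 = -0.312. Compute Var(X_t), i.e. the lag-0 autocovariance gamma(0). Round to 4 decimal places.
\gamma(0) = 1.1036

For an MA(q) process X_t = eps_t + sum_i theta_i eps_{t-i} with
Var(eps_t) = sigma^2, the variance is
  gamma(0) = sigma^2 * (1 + sum_i theta_i^2).
  sum_i theta_i^2 = (0.079)^2 + (-0.312)^2 = 0.006241 + 0.097344 = 0.103585.
  gamma(0) = 1 * (1 + 0.103585) = 1 * 1.103585 = 1.103585, which rounds to 1.1036.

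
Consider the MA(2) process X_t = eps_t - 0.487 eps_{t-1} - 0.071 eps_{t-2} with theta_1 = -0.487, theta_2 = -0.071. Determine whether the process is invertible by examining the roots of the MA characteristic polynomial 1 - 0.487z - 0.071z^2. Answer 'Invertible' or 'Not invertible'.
\text{Invertible}

The MA(q) characteristic polynomial is P(z) = 1 - 0.487z - 0.071z^2.
Invertibility requires all roots to lie outside the unit circle, i.e. |z| > 1 for every root.
Set 1 + (-0.487) z + (-0.071) z^2 = 0, i.e. a z^2 + b z + c = 0 with a = -0.071, b = -0.487, c = 1.
Discriminant D = b^2 - 4ac = (-0.487)^2 - 4*(-0.071)*1 = 0.237169 - (-0.284) = 0.521169.
D >= 0, so the roots are real: z = (-b +/- sqrt(D)) / (2a) = (0.487 +/- 0.72192) / (-0.142).
  z_1 = (0.487 + 0.72192) / (-0.142) = -8.5135,   |z_1| = 8.5135.
  z_2 = (0.487 - 0.72192) / (-0.142) = 1.6544,   |z_2| = 1.6544.
Moduli of all roots: 8.5135, 1.6544.
All moduli strictly greater than 1? Yes.
Verdict: Invertible.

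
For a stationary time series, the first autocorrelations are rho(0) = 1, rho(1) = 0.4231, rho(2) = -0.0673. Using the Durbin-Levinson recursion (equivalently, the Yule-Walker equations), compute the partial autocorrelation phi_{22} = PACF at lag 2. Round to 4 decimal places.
\phi_{22} = -0.3000

The PACF at lag k is phi_{kk}, the last component of the solution
to the Yule-Walker system G_k phi = r_k where
  (G_k)_{ij} = rho(|i - j|), (r_k)_i = rho(i), i,j = 1..k.
Equivalently, Durbin-Levinson gives phi_{kk} iteratively:
  phi_{11} = rho(1)
  phi_{kk} = [rho(k) - sum_{j=1..k-1} phi_{k-1,j} rho(k-j)]
            / [1 - sum_{j=1..k-1} phi_{k-1,j} rho(j)],
  phi_{k,j} = phi_{k-1,j} - phi_{kk} phi_{k-1,k-j},  j = 1..k-1.
Step k = 1:
  phi_11 = rho(1) = 0.4231.
Step k = 2:
  phi_22 = [rho(2) - phi_11 rho(1)] / [1 - phi_11 rho(1)] = [-0.0673 - (0.4231)(0.4231)] / [1 - (0.4231)(0.4231)]
         = -0.24631361 / 0.82098639 = -0.3.
Therefore phi_{22} = -0.3000.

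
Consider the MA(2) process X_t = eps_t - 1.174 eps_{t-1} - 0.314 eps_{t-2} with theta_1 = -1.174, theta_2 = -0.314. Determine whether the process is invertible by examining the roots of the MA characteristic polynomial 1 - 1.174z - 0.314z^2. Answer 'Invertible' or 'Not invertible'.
\text{Not invertible}

The MA(q) characteristic polynomial is P(z) = 1 - 1.174z - 0.314z^2.
Invertibility requires all roots to lie outside the unit circle, i.e. |z| > 1 for every root.
Set 1 + (-1.174) z + (-0.314) z^2 = 0, i.e. a z^2 + b z + c = 0 with a = -0.314, b = -1.174, c = 1.
Discriminant D = b^2 - 4ac = (-1.174)^2 - 4*(-0.314)*1 = 1.378276 - (-1.256) = 2.634276.
D >= 0, so the roots are real: z = (-b +/- sqrt(D)) / (2a) = (1.174 +/- 1.623045) / (-0.628).
  z_1 = (1.174 + 1.623045) / (-0.628) = -4.4539,   |z_1| = 4.4539.
  z_2 = (1.174 - 1.623045) / (-0.628) = 0.715,   |z_2| = 0.715.
Moduli of all roots: 4.4539, 0.7150.
All moduli strictly greater than 1? No.
Verdict: Not invertible.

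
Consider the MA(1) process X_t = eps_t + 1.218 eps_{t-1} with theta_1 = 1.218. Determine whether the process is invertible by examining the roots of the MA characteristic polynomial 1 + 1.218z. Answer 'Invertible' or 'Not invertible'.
\text{Not invertible}

The MA(q) characteristic polynomial is P(z) = 1 + 1.218z.
Invertibility requires all roots to lie outside the unit circle, i.e. |z| > 1 for every root.
This is linear in z: 1 + (1.218) z = 0  =>  z = -1/(1.218) = -0.821018,  |z| = 0.821018.
Moduli of all roots: 0.8210.
All moduli strictly greater than 1? No.
Verdict: Not invertible.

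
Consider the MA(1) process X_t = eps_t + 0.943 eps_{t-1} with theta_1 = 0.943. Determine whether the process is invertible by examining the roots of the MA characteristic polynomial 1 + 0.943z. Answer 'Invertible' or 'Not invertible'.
\text{Invertible}

The MA(q) characteristic polynomial is P(z) = 1 + 0.943z.
Invertibility requires all roots to lie outside the unit circle, i.e. |z| > 1 for every root.
This is linear in z: 1 + (0.943) z = 0  =>  z = -1/(0.943) = -1.060445,  |z| = 1.060445.
Moduli of all roots: 1.0604.
All moduli strictly greater than 1? Yes.
Verdict: Invertible.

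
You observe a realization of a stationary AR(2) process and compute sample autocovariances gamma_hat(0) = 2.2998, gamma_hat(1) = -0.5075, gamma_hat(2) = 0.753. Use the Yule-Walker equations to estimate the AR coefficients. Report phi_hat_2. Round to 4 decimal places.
\hat\phi_{2} = 0.2930

The Yule-Walker equations for an AR(p) process read, in matrix form,
  Gamma_p phi = r_p,   with   (Gamma_p)_{ij} = gamma(|i - j|),
                       (r_p)_i = gamma(i),   i,j = 1..p.
Substitute the sample gammas (Toeplitz matrix and right-hand side of size 2):
  Gamma_p = [[2.2998, -0.5075], [-0.5075, 2.2998]]
  r_p     = [-0.5075, 0.753]
Written out:
  2.2998 phi_1 - 0.5075 phi_2 = -0.5075
  -0.5075 phi_1 + 2.2998 phi_2 = 0.753
Solve by Cramer's rule:
  det = gamma(0)^2 - gamma(1)^2 = (2.2998)^2 - (-0.5075)^2 = 5.28908004 - 0.25755625 = 5.03152379
  phi_hat_1 = [gamma(1) gamma(0) - gamma(1) gamma(2)] / det = [(-0.5075)(2.2998) - (-0.5075)(0.753)] / 5.03152379 = -0.785001 / 5.03152379 = -0.156
  phi_hat_2 = [gamma(0) gamma(2) - gamma(1)^2] / det = [(2.2998)(0.753) - (-0.5075)^2] / 5.03152379 = 1.47419315 / 5.03152379 = 0.293
So phi_hat = [-0.1560, 0.2930].
Therefore phi_hat_2 = 0.2930.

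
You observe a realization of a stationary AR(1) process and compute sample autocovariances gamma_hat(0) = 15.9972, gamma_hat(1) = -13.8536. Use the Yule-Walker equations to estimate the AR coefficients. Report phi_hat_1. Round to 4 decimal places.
\hat\phi_{1} = -0.8660

The Yule-Walker equations for an AR(p) process read, in matrix form,
  Gamma_p phi = r_p,   with   (Gamma_p)_{ij} = gamma(|i - j|),
                       (r_p)_i = gamma(i),   i,j = 1..p.
Substitute the sample gammas (Toeplitz matrix and right-hand side of size 1):
  Gamma_p = [[15.9972]]
  r_p     = [-13.8536]
With p = 1 this is the single equation gamma(0) phi_1 = gamma(1):
  phi_hat_1 = gamma(1) / gamma(0) = -13.8536 / 15.9972 = -0.8660.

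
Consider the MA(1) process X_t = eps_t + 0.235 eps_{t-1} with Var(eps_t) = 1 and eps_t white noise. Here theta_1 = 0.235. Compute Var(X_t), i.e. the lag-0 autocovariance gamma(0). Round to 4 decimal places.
\gamma(0) = 1.0552

For an MA(q) process X_t = eps_t + sum_i theta_i eps_{t-i} with
Var(eps_t) = sigma^2, the variance is
  gamma(0) = sigma^2 * (1 + sum_i theta_i^2).
  sum_i theta_i^2 = (0.235)^2 = 0.055225.
  gamma(0) = 1 * (1 + 0.055225) = 1 * 1.055225 = 1.055225, which rounds to 1.0552.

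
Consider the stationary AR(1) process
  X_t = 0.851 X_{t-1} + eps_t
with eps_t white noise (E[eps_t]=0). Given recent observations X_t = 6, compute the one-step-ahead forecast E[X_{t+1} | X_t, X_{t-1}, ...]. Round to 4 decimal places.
E[X_{t+1} \mid \mathcal F_t] = 5.1060

For an AR(p) model X_t = c + sum_i phi_i X_{t-i} + eps_t, the
one-step-ahead conditional mean is
  E[X_{t+1} | X_t, ...] = c + sum_i phi_i X_{t+1-i}.
Substitute known values:
  E[X_{t+1} | ...] = (0.851) * (6)
                   = 5.1060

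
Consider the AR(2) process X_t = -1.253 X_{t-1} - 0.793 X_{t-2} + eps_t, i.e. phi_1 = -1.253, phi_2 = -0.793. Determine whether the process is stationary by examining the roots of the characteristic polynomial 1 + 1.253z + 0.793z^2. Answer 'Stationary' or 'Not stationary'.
\text{Stationary}

The AR(p) characteristic polynomial is P(z) = 1 + 1.253z + 0.793z^2.
Stationarity requires all roots to lie outside the unit circle, i.e. |z| > 1 for every root.
Set 1 + (1.253) z + (0.793) z^2 = 0, i.e. a z^2 + b z + c = 0 with a = 0.793, b = 1.253, c = 1.
Discriminant D = b^2 - 4ac = (1.253)^2 - 4*(0.793)*1 = 1.570009 - (3.172) = -1.601991.
D < 0, so the roots are the complex-conjugate pair z = (-b +/- i sqrt(-D)) / (2a) = -0.79 +/- 0.798i.
For a conjugate pair |z|^2 = z * conj(z) = (product of roots) = c/a = 1/(0.793) = 1.261034, so |z| = sqrt(1.261034) = 1.123 for both roots.
Moduli of all roots: 1.1230, 1.1230.
All moduli strictly greater than 1? Yes.
Verdict: Stationary.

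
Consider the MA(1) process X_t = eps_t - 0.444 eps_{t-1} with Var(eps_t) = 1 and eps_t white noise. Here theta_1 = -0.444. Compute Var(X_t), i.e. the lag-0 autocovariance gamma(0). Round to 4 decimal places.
\gamma(0) = 1.1971

For an MA(q) process X_t = eps_t + sum_i theta_i eps_{t-i} with
Var(eps_t) = sigma^2, the variance is
  gamma(0) = sigma^2 * (1 + sum_i theta_i^2).
  sum_i theta_i^2 = (-0.444)^2 = 0.197136.
  gamma(0) = 1 * (1 + 0.197136) = 1 * 1.197136 = 1.197136, which rounds to 1.1971.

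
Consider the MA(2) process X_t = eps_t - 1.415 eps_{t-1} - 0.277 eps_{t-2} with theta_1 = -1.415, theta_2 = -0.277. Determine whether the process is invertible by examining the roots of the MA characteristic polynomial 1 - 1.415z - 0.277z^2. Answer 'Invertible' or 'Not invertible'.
\text{Not invertible}

The MA(q) characteristic polynomial is P(z) = 1 - 1.415z - 0.277z^2.
Invertibility requires all roots to lie outside the unit circle, i.e. |z| > 1 for every root.
Set 1 + (-1.415) z + (-0.277) z^2 = 0, i.e. a z^2 + b z + c = 0 with a = -0.277, b = -1.415, c = 1.
Discriminant D = b^2 - 4ac = (-1.415)^2 - 4*(-0.277)*1 = 2.002225 - (-1.108) = 3.110225.
D >= 0, so the roots are real: z = (-b +/- sqrt(D)) / (2a) = (1.415 +/- 1.763583) / (-0.554).
  z_1 = (1.415 + 1.763583) / (-0.554) = -5.7375,   |z_1| = 5.7375.
  z_2 = (1.415 - 1.763583) / (-0.554) = 0.6292,   |z_2| = 0.6292.
Moduli of all roots: 5.7375, 0.6292.
All moduli strictly greater than 1? No.
Verdict: Not invertible.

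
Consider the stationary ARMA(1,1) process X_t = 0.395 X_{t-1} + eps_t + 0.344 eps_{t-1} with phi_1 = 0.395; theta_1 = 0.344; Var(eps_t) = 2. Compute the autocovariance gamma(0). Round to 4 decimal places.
\gamma(0) = 3.2942

Multiply the model equation by X_{t-k} and take expectations. With theta_0 = psi_0 = 1 and psi_j the MA(infinity) weights, this gives
  gamma(k) - sum_i phi_i gamma(k-i) = c_k,
  c_k = sigma^2 * sum_{j=k..q} theta_j psi_{j-k}   (c_k = 0 for k > q),
using gamma(-m) = gamma(m).
psi-weights needed (psi_j = theta_j + sum_i phi_i psi_{j-i}):
  psi_1 = theta_1 + phi_1 = 0.344 + (0.395) = 0.739
Right-hand sides:
  c_0 = sigma^2 (1 + theta_1 psi_1) = 2 * (1 + (0.344)(0.739)) = 2 * 1.254216 = 2.508432
  c_1 = sigma^2 theta_1 = 2 * (0.344) = 0.688
  c_2 = 0
Equations for k = 0 and k = 1 (AR order 1):
  gamma(0) = phi_1 gamma(1) + c_0
  gamma(1) = phi_1 gamma(0) + c_1
Substituting the second into the first: gamma(0) (1 - phi_1^2) = c_0 + phi_1 c_1, so
  gamma(0) = (c_0 + phi_1 c_1) / (1 - phi_1^2) = (2.508432 + (0.395)(0.688)) / (1 - (0.395)^2) = 2.780192 / 0.843975 = 3.294164.
Therefore gamma(0) = 3.2942 (to 4 decimal places).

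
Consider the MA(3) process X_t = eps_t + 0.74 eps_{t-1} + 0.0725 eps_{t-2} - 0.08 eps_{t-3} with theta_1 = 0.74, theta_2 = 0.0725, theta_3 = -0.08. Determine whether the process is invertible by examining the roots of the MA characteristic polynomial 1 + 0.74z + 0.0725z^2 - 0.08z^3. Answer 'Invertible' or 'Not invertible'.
\text{Invertible}

The MA(q) characteristic polynomial is P(z) = 1 + 0.74z + 0.0725z^2 - 0.08z^3.
Invertibility requires all roots to lie outside the unit circle, i.e. |z| > 1 for every root.
Degree 3: look for a simple real root z0 first, then factor out (1 - z/z0) and solve the remaining quadratic.
Testing z0 = 4: P(4) = 1 + (0.74)(4) + (0.0725)(4)^2 + (-0.08)(4)^3
  = 1 + (2.96) + (1.16) + (-5.12) = 0.  So z_0 = 4 is a root, |z_0| = 4.
Divide out the factor (1 - 0.25 z) = (1 - z/z0) (since 1/z0 = 0.25):
  P(z) = (1 - 0.25 z)(1 + (0.99) z + (0.32) z^2)
  [check: z-coef 0.99 - (0.25) = 0.74; z^2-coef 0.32 - (0.25)(0.99) = 0.0725; z^3-coef -(0.25)(0.32) = -0.08.]
Remaining roots from the quadratic factor 1 + (0.99) z + (0.32) z^2:
  Set 1 + (0.99) z + (0.32) z^2 = 0, i.e. a z^2 + b z + c = 0 with a = 0.32, b = 0.99, c = 1.
  Discriminant D = b^2 - 4ac = (0.99)^2 - 4*(0.32)*1 = 0.9801 - (1.28) = -0.2999.
  D < 0, so the roots are the complex-conjugate pair z = (-b +/- i sqrt(-D)) / (2a) = -1.5469 +/- 0.8557i.
  For a conjugate pair |z|^2 = z * conj(z) = (product of roots) = c/a = 1/(0.32) = 3.125, so |z| = sqrt(3.125) = 1.7678 for both roots.
Moduli of all roots: 4.0000, 1.7678, 1.7678.
All moduli strictly greater than 1? Yes.
Verdict: Invertible.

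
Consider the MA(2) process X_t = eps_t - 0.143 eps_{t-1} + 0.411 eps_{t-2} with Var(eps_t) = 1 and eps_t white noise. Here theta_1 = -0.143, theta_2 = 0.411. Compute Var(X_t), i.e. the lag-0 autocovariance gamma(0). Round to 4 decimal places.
\gamma(0) = 1.1894

For an MA(q) process X_t = eps_t + sum_i theta_i eps_{t-i} with
Var(eps_t) = sigma^2, the variance is
  gamma(0) = sigma^2 * (1 + sum_i theta_i^2).
  sum_i theta_i^2 = (-0.143)^2 + (0.411)^2 = 0.020449 + 0.168921 = 0.18937.
  gamma(0) = 1 * (1 + 0.18937) = 1 * 1.18937 = 1.18937, which rounds to 1.1894.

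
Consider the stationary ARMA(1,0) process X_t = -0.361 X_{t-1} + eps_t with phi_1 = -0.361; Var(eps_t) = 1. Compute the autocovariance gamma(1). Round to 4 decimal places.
\gamma(1) = -0.4151

Multiply the model equation by X_{t-k} and take expectations. With theta_0 = psi_0 = 1 and psi_j the MA(infinity) weights, this gives
  gamma(k) - sum_i phi_i gamma(k-i) = c_k,
  c_k = sigma^2 * sum_{j=k..q} theta_j psi_{j-k}   (c_k = 0 for k > q),
using gamma(-m) = gamma(m).
Pure AR (q = 0): c_0 = sigma^2 = 1, c_k = 0 for k >= 1.
Equations for k = 0 and k = 1 (AR order 1):
  gamma(0) = phi_1 gamma(1) + c_0
  gamma(1) = phi_1 gamma(0) + c_1
Substituting the second into the first: gamma(0) (1 - phi_1^2) = c_0 + phi_1 c_1, so
  gamma(0) = c_0 / (1 - phi_1^2) = 1 / (1 - (-0.361)^2) = 1 / 0.869679 = 1.14985.
  gamma(1) = phi_1 gamma(0) = (-0.361)(1.14985) = -0.415096.
Therefore gamma(1) = -0.4151 (to 4 decimal places).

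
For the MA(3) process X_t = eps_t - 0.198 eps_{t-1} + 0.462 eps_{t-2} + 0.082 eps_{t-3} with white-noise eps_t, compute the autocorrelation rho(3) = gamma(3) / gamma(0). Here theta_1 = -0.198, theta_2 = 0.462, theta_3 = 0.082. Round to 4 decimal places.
\rho(3) = 0.0651

For an MA(q) process with theta_0 = 1, the autocovariance is
  gamma(k) = sigma^2 * sum_{i=0..q-k} theta_i * theta_{i+k},
and rho(k) = gamma(k) / gamma(0). Sigma^2 cancels.
  numerator   = (1)*(0.082) = 0.082.
  denominator = (1)^2 + (-0.198)^2 + (0.462)^2 + (0.082)^2 = 1.259372.
  rho(3) = 0.082 / 1.259372 = 0.0651.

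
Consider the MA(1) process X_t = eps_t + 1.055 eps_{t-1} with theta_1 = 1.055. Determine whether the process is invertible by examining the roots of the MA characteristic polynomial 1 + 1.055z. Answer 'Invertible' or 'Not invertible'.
\text{Not invertible}

The MA(q) characteristic polynomial is P(z) = 1 + 1.055z.
Invertibility requires all roots to lie outside the unit circle, i.e. |z| > 1 for every root.
This is linear in z: 1 + (1.055) z = 0  =>  z = -1/(1.055) = -0.947867,  |z| = 0.947867.
Moduli of all roots: 0.9479.
All moduli strictly greater than 1? No.
Verdict: Not invertible.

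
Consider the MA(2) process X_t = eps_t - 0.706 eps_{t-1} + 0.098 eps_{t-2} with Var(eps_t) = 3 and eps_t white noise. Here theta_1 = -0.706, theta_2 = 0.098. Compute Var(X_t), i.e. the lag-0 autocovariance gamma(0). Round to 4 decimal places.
\gamma(0) = 4.5241

For an MA(q) process X_t = eps_t + sum_i theta_i eps_{t-i} with
Var(eps_t) = sigma^2, the variance is
  gamma(0) = sigma^2 * (1 + sum_i theta_i^2).
  sum_i theta_i^2 = (-0.706)^2 + (0.098)^2 = 0.498436 + 0.009604 = 0.50804.
  gamma(0) = 3 * (1 + 0.50804) = 3 * 1.50804 = 4.52412, which rounds to 4.5241.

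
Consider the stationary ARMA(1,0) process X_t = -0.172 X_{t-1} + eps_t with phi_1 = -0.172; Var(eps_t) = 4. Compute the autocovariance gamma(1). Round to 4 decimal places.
\gamma(1) = -0.7090

Multiply the model equation by X_{t-k} and take expectations. With theta_0 = psi_0 = 1 and psi_j the MA(infinity) weights, this gives
  gamma(k) - sum_i phi_i gamma(k-i) = c_k,
  c_k = sigma^2 * sum_{j=k..q} theta_j psi_{j-k}   (c_k = 0 for k > q),
using gamma(-m) = gamma(m).
Pure AR (q = 0): c_0 = sigma^2 = 4, c_k = 0 for k >= 1.
Equations for k = 0 and k = 1 (AR order 1):
  gamma(0) = phi_1 gamma(1) + c_0
  gamma(1) = phi_1 gamma(0) + c_1
Substituting the second into the first: gamma(0) (1 - phi_1^2) = c_0 + phi_1 c_1, so
  gamma(0) = c_0 / (1 - phi_1^2) = 4 / (1 - (-0.172)^2) = 4 / 0.970416 = 4.121944.
  gamma(1) = phi_1 gamma(0) = (-0.172)(4.121944) = -0.708974.
Therefore gamma(1) = -0.7090 (to 4 decimal places).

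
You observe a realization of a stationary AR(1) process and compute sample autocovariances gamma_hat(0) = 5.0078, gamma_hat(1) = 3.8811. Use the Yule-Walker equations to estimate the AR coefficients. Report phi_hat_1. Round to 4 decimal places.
\hat\phi_{1} = 0.7750

The Yule-Walker equations for an AR(p) process read, in matrix form,
  Gamma_p phi = r_p,   with   (Gamma_p)_{ij} = gamma(|i - j|),
                       (r_p)_i = gamma(i),   i,j = 1..p.
Substitute the sample gammas (Toeplitz matrix and right-hand side of size 1):
  Gamma_p = [[5.0078]]
  r_p     = [3.8811]
With p = 1 this is the single equation gamma(0) phi_1 = gamma(1):
  phi_hat_1 = gamma(1) / gamma(0) = 3.8811 / 5.0078 = 0.7750.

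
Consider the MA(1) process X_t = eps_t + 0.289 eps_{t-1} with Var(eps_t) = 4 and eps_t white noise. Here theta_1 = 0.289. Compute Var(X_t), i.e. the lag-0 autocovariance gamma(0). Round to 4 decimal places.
\gamma(0) = 4.3341

For an MA(q) process X_t = eps_t + sum_i theta_i eps_{t-i} with
Var(eps_t) = sigma^2, the variance is
  gamma(0) = sigma^2 * (1 + sum_i theta_i^2).
  sum_i theta_i^2 = (0.289)^2 = 0.083521.
  gamma(0) = 4 * (1 + 0.083521) = 4 * 1.083521 = 4.334084, which rounds to 4.3341.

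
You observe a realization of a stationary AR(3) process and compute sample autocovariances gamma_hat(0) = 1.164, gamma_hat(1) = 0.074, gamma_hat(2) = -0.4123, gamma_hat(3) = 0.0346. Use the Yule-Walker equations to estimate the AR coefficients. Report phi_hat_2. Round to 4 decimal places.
\hat\phi_{2} = -0.3680

The Yule-Walker equations for an AR(p) process read, in matrix form,
  Gamma_p phi = r_p,   with   (Gamma_p)_{ij} = gamma(|i - j|),
                       (r_p)_i = gamma(i),   i,j = 1..p.
Substitute the sample gammas (Toeplitz matrix and right-hand side of size 3):
  Gamma_p = [[1.164, 0.074, -0.4123], [0.074, 1.164, 0.074], [-0.4123, 0.074, 1.164]]
  r_p     = [0.074, -0.4123, 0.0346]
Written out (R1..R3):
  (R1) 1.164 phi_1 + 0.074 phi_2 - 0.4123 phi_3 = 0.074
  (R2) 0.074 phi_1 + 1.164 phi_2 + 0.074 phi_3 = -0.4123
  (R3) -0.4123 phi_1 + 0.074 phi_2 + 1.164 phi_3 = 0.0346
Gaussian elimination:
  R2 <- R2 - (0.074/1.164) R1 = R2 - (0.063574) R1:  1.159296 phi_2 + 0.100212 phi_3 = -0.417004
  R3 <- R3 - (-0.4123/1.164) R1 = R3 - (-0.35421) R1:  0.100212 phi_2 + 1.017959 phi_3 = 0.060812
  R3 <- R3 - (0.100212/1.159296) R2 = R3 - (0.086442) R2:  1.009297 phi_3 = 0.096858
Back-substitution:
  phi_hat_3 = 0.096858 / 1.009297 = 0.095966
  phi_hat_2 = (-0.417004 - (0.100212)(0.095966)) / 1.159296 = -0.368001
  phi_hat_1 = (0.074 - (0.074)(-0.368001) - (-0.4123)(0.095966)) / 1.164 = 0.120961
So phi_hat = [0.1210, -0.3680, 0.0960].
Therefore phi_hat_2 = -0.3680.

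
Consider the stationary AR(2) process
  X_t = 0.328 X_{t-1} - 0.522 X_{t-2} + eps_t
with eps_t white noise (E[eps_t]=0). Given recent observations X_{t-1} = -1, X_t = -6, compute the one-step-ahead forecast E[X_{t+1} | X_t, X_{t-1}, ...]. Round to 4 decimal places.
E[X_{t+1} \mid \mathcal F_t] = -1.4460

For an AR(p) model X_t = c + sum_i phi_i X_{t-i} + eps_t, the
one-step-ahead conditional mean is
  E[X_{t+1} | X_t, ...] = c + sum_i phi_i X_{t+1-i}.
Substitute known values:
  E[X_{t+1} | ...] = (0.328) * (-6) + (-0.522) * (-1)
                   = -1.4460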